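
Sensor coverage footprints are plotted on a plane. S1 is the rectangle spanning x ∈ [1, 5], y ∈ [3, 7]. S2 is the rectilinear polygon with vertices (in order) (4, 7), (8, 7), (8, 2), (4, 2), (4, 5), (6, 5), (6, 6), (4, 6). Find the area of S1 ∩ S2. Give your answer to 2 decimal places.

3.00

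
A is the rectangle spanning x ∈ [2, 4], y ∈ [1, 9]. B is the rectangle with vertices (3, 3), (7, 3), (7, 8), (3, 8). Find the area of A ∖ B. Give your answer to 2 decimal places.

|A∩B|: x∈[3,4], y∈[3,8] → 1·5 = 5.
|A| = 16.
|A ∖ B| = |A| − |A∩B| = 16 − 5 = 11.00.

11.00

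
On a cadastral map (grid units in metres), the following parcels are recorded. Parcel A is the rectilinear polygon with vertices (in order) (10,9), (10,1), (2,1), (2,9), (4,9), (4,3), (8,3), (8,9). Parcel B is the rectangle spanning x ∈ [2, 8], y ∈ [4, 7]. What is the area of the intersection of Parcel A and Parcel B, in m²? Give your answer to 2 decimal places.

6.00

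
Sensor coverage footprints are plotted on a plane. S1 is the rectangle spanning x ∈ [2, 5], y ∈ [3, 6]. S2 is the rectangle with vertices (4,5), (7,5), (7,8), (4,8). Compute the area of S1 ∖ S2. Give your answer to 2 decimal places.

8.00

|S1∩S2|: x∈[4,5], y∈[5,6] → 1·1 = 1.
|S1| = 9.
|S1 ∖ S2| = |S1| − |S1∩S2| = 9 − 1 = 8.00.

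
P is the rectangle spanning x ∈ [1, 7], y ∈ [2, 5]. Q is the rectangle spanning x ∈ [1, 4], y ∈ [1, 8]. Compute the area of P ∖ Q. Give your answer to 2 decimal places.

9.00

|P∩Q|: x∈[1,4], y∈[2,5] → 3·3 = 9.
|P| = 18.
|P ∖ Q| = |P| − |P∩Q| = 18 − 9 = 9.00.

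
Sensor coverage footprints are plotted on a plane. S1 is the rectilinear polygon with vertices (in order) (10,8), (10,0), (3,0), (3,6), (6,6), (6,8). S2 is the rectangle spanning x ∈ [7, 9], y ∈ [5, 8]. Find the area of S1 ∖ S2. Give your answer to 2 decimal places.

44.00

|S1| = 50, |S1∩S2| = 6.
|S1 ∖ S2| = |S1| − |S1∩S2| = 50 − 6 = 44.00.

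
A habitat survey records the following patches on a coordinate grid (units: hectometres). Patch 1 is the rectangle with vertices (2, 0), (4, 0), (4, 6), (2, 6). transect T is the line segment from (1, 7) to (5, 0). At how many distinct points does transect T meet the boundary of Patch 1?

The segment meets the boundary at (4,1.75), (2,5.25).

2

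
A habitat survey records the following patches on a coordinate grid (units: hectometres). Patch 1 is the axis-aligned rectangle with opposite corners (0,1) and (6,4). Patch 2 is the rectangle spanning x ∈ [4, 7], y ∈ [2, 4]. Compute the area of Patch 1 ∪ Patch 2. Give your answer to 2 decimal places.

By inclusion–exclusion:
Individual areas: |Patch 1| = 18, |Patch 2| = 6.
|Patch 1∩Patch 2|: x∈[4,6], y∈[2,4] → 2·2 = 4.
|Patch 1 ∪ Patch 2| = 24 − 4 = 20.00.

20.00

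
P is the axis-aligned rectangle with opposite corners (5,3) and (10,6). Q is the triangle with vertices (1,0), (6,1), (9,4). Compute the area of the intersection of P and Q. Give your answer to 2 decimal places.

The intersection is the polygon with vertices (7,3), (9,4), (8,3).
By the shoelace formula its area is 0.50.

0.50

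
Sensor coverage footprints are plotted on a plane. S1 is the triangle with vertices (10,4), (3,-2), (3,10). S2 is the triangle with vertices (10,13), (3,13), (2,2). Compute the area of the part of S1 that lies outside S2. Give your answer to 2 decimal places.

|S1| = 42, |S1∩S2| = 9.8315.
|S1 ∖ S2| = |S1| − |S1∩S2| = 42 − 9.8315 = 32.17.

32.17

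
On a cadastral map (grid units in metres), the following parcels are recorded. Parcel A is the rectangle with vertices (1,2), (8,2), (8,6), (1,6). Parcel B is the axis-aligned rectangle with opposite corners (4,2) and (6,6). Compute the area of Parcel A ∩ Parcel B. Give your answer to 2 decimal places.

|Parcel A∩Parcel B|: x∈[4,6], y∈[2,6] → 2·4 = 8.

8.00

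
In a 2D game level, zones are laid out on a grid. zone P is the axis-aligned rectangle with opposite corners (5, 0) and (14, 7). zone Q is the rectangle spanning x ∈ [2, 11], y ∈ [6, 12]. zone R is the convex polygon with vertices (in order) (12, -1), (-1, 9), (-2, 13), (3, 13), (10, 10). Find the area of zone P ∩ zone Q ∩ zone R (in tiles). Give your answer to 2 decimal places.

5.64

The intersection is the polygon with vertices (10.546,7), (10.727,6), (5,6), (5,7).
By the shoelace formula its area is 5.64.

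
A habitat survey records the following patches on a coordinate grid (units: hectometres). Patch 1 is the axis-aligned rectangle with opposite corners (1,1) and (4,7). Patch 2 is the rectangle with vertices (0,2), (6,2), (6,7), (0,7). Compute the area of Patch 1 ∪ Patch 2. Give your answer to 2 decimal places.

By inclusion–exclusion:
Individual areas: |Patch 1| = 18, |Patch 2| = 30.
|Patch 1∩Patch 2|: x∈[1,4], y∈[2,7] → 3·5 = 15.
|Patch 1 ∪ Patch 2| = 48 − 15 = 33.00.

33.00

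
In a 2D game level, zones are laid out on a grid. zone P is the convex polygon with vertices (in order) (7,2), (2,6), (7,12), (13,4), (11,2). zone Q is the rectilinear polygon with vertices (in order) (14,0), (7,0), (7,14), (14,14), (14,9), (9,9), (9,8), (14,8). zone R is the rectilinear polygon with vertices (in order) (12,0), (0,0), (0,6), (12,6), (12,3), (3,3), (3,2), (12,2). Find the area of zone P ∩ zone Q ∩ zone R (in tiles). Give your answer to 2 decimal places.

14.83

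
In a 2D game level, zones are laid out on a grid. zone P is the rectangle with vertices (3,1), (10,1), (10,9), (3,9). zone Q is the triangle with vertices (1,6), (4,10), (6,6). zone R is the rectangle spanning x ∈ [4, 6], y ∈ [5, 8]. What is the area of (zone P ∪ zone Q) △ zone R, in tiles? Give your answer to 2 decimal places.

|zone P ∪ zone Q| = 59.2917.
|(zone P ∪ zone Q) ∩ zone R| = 6.
|(zone P ∪ zone Q) △ zone R| = 59.2917 + 6 − 12 = 53.29.

53.29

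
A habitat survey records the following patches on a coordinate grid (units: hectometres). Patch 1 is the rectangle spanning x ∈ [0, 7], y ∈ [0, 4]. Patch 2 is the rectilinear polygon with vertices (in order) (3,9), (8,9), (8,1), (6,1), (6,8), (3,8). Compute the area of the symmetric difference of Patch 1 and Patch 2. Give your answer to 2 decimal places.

|Patch 1| = 28, |Patch 2| = 19, |Patch 1∩Patch 2| = 3.
|Patch 1 △ Patch 2| = |Patch 1| + |Patch 2| − 2·|Patch 1∩Patch 2| = 28 + 19 − 6 = 41.00.

41.00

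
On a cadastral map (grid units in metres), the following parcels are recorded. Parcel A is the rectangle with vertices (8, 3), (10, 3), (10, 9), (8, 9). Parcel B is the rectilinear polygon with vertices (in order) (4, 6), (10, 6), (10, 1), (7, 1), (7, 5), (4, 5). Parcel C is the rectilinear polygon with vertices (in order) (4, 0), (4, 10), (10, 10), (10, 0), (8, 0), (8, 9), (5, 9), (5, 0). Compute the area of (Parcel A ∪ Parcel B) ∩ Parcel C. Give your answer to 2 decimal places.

17.00

|Parcel A ∪ Parcel B| = 24.
|(Parcel A ∪ Parcel B) ∩ Parcel C| = 17.00.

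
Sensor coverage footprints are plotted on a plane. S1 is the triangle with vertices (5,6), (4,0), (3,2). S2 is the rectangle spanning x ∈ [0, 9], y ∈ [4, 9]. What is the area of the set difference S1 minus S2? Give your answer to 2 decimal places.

|S1| = 4, |S1∩S2| = 0.6667.
|S1 ∖ S2| = |S1| − |S1∩S2| = 4 − 0.6667 = 3.33.

3.33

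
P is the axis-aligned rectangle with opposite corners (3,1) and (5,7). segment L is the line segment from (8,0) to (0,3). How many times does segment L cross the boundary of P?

2

The segment meets the boundary at (3,1.875), (5,1.125).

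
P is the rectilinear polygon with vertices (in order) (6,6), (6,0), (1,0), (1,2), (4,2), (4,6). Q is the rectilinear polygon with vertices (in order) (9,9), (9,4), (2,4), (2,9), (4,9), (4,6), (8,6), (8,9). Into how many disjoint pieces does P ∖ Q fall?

P ∖ Q is a single connected region.

1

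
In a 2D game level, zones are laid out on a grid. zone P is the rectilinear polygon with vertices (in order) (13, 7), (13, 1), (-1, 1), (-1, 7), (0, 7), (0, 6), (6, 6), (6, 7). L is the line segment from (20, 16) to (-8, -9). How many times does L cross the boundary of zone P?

2

The segment meets the boundary at (3.2,1), (9.92,7).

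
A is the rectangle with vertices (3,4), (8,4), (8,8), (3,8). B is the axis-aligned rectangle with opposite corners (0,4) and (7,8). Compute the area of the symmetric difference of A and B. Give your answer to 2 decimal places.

|A∩B|: x∈[3,7], y∈[4,8] → 4·4 = 16.
|A △ B| = |A| + |B| − 2·|A∩B| = 20 + 28 − 32 = 16.00.

16.00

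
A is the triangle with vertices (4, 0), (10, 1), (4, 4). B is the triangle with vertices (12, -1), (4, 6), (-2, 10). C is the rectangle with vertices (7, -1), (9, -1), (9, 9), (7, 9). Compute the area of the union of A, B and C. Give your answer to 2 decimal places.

By inclusion–exclusion:
Individual areas: |A| = 12, |B| = 5, |C| = 20.
|A∩B| = 0.1717.
|A∩C| = 2.6667.
|B∩C| = 0.7143.
|A∩B∩C| = 0.0357.
|A ∪ B ∪ C| = 37 − 3.5526 + 0.0357 = 33.48.

33.48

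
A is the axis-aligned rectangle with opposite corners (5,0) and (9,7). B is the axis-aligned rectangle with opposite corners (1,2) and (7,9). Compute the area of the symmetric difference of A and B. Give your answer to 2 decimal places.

|A∩B|: x∈[5,7], y∈[2,7] → 2·5 = 10.
|A △ B| = |A| + |B| − 2·|A∩B| = 28 + 42 − 20 = 50.00.

50.00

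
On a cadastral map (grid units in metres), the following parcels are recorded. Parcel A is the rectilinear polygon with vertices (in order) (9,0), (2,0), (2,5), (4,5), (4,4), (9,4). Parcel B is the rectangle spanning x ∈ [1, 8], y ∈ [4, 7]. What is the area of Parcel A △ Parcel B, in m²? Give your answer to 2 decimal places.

|Parcel A| = 30, |Parcel B| = 21, |Parcel A∩Parcel B| = 2.
|Parcel A △ Parcel B| = |Parcel A| + |Parcel B| − 2·|Parcel A∩Parcel B| = 30 + 21 − 4 = 47.00.

47.00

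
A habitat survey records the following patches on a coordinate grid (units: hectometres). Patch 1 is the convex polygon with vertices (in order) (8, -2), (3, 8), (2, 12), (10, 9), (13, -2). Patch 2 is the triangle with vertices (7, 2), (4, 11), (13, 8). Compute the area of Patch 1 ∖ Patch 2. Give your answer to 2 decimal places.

47.79

|Patch 1| = 79.5, |Patch 1∩Patch 2| = 31.7143.
|Patch 1 ∖ Patch 2| = |Patch 1| − |Patch 1∩Patch 2| = 79.5 − 31.7143 = 47.79.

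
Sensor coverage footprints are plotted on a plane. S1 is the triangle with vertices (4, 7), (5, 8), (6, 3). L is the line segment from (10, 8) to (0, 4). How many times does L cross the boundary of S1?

The segment meets the boundary at (4.583,5.833), (5.37,6.148).

2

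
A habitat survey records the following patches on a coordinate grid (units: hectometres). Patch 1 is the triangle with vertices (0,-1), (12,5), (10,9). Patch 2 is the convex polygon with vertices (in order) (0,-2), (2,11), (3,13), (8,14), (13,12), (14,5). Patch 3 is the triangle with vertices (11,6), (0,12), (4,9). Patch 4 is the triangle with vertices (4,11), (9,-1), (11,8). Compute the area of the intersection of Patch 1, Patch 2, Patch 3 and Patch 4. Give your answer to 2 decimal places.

0.41

The intersection is the polygon with vertices (10.604,6.216), (10.594,6.174), (8.2,7.2), (8.412,7.412).
By the shoelace formula its area is 0.41.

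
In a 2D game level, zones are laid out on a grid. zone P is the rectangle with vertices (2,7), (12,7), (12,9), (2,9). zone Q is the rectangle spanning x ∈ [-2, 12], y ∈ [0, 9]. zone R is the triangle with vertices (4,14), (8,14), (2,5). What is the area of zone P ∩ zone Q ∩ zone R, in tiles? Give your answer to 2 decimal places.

2.67

The intersection is the polygon with vertices (2.444,7), (2.889,9), (4.667,9), (3.333,7).
By the shoelace formula its area is 2.67.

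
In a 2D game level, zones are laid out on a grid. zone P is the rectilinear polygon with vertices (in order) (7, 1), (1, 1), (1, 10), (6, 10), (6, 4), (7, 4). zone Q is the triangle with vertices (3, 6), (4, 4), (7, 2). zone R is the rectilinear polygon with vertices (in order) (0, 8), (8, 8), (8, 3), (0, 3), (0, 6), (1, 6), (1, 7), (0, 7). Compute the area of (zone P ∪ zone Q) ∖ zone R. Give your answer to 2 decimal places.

|zone P ∪ zone Q| = 48.
|(zone P ∪ zone Q) ∩ zone R| = 26.
|(zone P ∪ zone Q) ∖ zone R| = 48 − 26 = 22.00.

22.00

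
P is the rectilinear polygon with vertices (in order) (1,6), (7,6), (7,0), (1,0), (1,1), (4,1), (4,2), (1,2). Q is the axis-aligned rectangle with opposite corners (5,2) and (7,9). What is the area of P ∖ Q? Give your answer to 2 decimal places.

|P| = 33, |P∩Q| = 8.
|P ∖ Q| = |P| − |P∩Q| = 33 − 8 = 25.00.

25.00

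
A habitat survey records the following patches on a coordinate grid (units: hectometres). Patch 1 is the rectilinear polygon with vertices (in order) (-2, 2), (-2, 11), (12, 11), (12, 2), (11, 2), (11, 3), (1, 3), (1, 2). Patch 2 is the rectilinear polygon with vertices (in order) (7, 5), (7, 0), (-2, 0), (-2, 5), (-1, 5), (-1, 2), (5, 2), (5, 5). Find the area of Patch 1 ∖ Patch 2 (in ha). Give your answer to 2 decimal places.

109.00

|Patch 1| = 116, |Patch 1∩Patch 2| = 7.
|Patch 1 ∖ Patch 2| = |Patch 1| − |Patch 1∩Patch 2| = 116 − 7 = 109.00.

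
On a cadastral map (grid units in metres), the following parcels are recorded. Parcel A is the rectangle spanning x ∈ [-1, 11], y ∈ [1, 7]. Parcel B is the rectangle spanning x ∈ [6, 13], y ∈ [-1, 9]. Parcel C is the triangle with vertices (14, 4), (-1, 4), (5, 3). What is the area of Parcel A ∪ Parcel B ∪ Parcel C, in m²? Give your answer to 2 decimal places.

112.06

By inclusion–exclusion:
Individual areas: |Parcel A| = 72, |Parcel B| = 70, |Parcel C| = 7.5.
|Parcel A∩Parcel B|: x∈[6,11], y∈[1,7] → 5·6 = 30.
|Parcel A∩Parcel C| = 7.
|Parcel B∩Parcel C| = 3.5.
|Parcel A∩Parcel B∩Parcel C| = 3.0556.
|Parcel A ∪ Parcel B ∪ Parcel C| = 149.5 − 40.5 + 3.0556 = 112.06.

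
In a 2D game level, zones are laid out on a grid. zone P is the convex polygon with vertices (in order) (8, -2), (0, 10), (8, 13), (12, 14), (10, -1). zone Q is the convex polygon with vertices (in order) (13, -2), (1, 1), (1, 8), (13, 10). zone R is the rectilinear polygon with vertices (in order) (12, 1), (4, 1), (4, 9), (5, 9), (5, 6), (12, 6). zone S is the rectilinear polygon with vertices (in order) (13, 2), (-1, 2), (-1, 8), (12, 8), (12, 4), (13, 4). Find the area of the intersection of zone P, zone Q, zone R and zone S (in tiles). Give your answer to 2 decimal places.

The intersection is the polygon with vertices (5,6), (10.933,6), (10.4,2), (5.333,2), (4,4), (4,8), (5,8).
By the shoelace formula its area is 27.33.

27.33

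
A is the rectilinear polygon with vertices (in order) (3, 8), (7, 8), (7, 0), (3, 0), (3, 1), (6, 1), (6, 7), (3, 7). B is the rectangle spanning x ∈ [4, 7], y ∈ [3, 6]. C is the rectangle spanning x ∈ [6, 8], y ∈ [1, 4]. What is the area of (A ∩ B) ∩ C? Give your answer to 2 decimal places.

1.00

The region (A ∩ B) ∩ C is the polygon with vertices (6,3), (6,4), (7,4), (7,3).
By the shoelace formula its area is 1.00.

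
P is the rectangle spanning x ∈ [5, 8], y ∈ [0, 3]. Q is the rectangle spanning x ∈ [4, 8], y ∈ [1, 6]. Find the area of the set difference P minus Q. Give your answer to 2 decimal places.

|P∩Q|: x∈[5,8], y∈[1,3] → 3·2 = 6.
|P| = 9.
|P ∖ Q| = |P| − |P∩Q| = 9 − 6 = 3.00.

3.00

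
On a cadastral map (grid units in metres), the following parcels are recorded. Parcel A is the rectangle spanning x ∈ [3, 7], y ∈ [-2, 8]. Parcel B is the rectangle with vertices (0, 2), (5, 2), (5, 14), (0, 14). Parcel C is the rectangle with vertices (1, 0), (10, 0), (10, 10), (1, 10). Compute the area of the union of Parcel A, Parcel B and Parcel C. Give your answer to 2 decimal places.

By inclusion–exclusion:
Individual areas: |Parcel A| = 40, |Parcel B| = 60, |Parcel C| = 90.
|Parcel A∩Parcel B|: x∈[3,5], y∈[2,8] → 2·6 = 12.
|Parcel A∩Parcel C|: x∈[3,7], y∈[0,8] → 4·8 = 32.
|Parcel B∩Parcel C|: x∈[1,5], y∈[2,10] → 4·8 = 32.
|Parcel A∩Parcel B∩Parcel C| = 12.
|Parcel A ∪ Parcel B ∪ Parcel C| = 190 − 76 + 12 = 126.00.

126.00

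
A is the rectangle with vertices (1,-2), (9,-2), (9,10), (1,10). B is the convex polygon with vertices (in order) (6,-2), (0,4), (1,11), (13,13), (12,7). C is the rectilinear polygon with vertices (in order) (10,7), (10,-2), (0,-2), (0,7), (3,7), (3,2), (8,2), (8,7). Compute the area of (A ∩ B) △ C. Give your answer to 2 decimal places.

86.25

|A ∩ B| = 76.75.
|(A ∩ B) ∩ C| = 27.75.
|(A ∩ B) △ C| = 76.75 + 65 − 55.5 = 86.25.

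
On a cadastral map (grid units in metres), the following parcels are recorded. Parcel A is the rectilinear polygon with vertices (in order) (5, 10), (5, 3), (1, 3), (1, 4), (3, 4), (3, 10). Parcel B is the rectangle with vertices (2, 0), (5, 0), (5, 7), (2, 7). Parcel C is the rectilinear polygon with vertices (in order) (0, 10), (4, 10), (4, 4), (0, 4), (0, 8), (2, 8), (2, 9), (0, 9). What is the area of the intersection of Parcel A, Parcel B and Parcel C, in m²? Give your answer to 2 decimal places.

3.00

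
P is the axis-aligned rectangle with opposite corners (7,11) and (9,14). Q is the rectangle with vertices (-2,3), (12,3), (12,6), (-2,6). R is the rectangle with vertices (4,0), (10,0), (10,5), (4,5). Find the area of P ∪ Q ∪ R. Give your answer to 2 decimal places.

66.00

By inclusion–exclusion:
Individual areas: |P| = 6, |Q| = 42, |R| = 30.
|P∩Q| = 0 (no overlap).
|P∩R| = 0 (no overlap).
|Q∩R|: x∈[4,10], y∈[3,5] → 6·2 = 12.
|P∩Q∩R| = 0.
|P ∪ Q ∪ R| = 78 − 12 + 0 = 66.00.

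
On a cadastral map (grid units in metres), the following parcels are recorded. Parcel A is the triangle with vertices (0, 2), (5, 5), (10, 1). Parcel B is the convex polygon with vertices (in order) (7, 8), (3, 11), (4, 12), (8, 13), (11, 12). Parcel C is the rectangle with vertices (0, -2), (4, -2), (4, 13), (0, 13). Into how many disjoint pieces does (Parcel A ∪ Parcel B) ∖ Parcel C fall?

2

(Parcel A ∪ Parcel B) ∖ Parcel C splits into 2 disjoint pieces (area 11.9, area 20.125).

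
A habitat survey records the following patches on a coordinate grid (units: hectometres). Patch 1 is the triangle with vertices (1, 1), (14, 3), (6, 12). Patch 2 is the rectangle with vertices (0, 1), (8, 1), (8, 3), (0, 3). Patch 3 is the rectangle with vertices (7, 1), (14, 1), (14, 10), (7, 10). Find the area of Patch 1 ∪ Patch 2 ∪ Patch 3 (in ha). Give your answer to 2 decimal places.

By inclusion–exclusion:
Individual areas: |Patch 1| = 66.5, |Patch 2| = 16, |Patch 3| = 63.
|Patch 1∩Patch 2| = 9.3217.
|Patch 1∩Patch 3| = 30.9915.
|Patch 2∩Patch 3|: x∈[7,8], y∈[1,3] → 1·2 = 2.
|Patch 1∩Patch 2∩Patch 3| = 1.
|Patch 1 ∪ Patch 2 ∪ Patch 3| = 145.5 − 42.3131 + 1 = 104.19.

104.19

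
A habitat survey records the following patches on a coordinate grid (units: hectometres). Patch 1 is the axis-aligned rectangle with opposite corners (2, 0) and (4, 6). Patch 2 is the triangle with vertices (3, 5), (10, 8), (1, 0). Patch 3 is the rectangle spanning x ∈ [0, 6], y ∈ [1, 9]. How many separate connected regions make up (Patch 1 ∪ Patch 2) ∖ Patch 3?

(Patch 1 ∪ Patch 2) ∖ Patch 3 splits into 2 disjoint pieces (area 2.3556, area 3.6825).

2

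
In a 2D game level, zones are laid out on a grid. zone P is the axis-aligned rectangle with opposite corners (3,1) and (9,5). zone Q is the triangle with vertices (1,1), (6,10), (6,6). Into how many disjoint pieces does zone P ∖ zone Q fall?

zone P ∖ zone Q splits into 2 disjoint pieces (area 22, area 0.0444).

2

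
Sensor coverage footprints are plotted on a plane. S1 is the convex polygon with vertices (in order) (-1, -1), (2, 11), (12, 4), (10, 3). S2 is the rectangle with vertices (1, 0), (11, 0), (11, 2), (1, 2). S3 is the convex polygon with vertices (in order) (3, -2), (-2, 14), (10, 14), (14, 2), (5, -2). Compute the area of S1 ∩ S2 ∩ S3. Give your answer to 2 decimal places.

The intersection is the polygon with vertices (7.25,2), (2.311,0.204), (1.75,2).
By the shoelace formula its area is 4.94.

4.94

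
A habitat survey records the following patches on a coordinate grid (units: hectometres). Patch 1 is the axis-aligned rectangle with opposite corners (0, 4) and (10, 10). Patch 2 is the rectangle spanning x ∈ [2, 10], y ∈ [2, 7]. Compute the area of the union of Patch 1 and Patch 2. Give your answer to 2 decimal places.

76.00

By inclusion–exclusion:
Individual areas: |Patch 1| = 60, |Patch 2| = 40.
|Patch 1∩Patch 2|: x∈[2,10], y∈[4,7] → 8·3 = 24.
|Patch 1 ∪ Patch 2| = 100 − 24 = 76.00.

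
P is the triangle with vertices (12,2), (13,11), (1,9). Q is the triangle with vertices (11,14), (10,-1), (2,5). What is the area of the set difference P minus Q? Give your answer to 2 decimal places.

23.96

|P| = 53, |P∩Q| = 29.0357.
|P ∖ Q| = |P| − |P∩Q| = 53 − 29.0357 = 23.96.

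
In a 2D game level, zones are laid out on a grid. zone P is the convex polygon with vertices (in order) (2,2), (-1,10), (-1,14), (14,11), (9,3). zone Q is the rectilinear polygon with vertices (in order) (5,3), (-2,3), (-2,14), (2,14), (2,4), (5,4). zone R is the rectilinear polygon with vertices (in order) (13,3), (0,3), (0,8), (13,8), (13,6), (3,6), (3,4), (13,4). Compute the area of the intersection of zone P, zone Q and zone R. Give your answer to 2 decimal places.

9.48

The intersection is the polygon with vertices (2,4), (3,4), (5,4), (5,3), (1.625,3), (0,7.333), (0,8), (2,8).
By the shoelace formula its area is 9.48.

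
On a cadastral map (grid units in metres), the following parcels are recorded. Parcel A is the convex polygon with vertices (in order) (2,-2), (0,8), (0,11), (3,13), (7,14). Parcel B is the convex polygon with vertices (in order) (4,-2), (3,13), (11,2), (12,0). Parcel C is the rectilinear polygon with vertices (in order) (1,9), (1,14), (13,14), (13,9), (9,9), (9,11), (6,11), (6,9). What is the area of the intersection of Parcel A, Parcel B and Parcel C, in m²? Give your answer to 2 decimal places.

The intersection is the polygon with vertices (3,13), (5.579,9.454), (5.438,9), (3.267,9).
By the shoelace formula its area is 5.18.

5.18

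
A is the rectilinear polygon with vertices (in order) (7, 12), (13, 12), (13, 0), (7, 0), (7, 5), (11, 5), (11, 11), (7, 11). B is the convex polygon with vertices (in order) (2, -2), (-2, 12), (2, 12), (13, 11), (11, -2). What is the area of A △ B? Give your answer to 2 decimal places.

|A| = 48, |B| = 163.5, |A∩B| = 34.3287.
|A △ B| = |A| + |B| − 2·|A∩B| = 48 + 163.5 − 68.6573 = 142.84.

142.84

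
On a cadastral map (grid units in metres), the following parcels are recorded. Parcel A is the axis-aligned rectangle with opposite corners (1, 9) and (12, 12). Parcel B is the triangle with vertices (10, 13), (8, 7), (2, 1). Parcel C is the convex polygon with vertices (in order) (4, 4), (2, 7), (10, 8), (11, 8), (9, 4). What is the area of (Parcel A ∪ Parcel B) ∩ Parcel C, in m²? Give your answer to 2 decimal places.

5.76

The region (Parcel A ∪ Parcel B) ∩ Parcel C is the polygon with vertices (8,7), (5,4), (4,4), (6.364,7.545), (8.261,7.783).
By the shoelace formula its area is 5.76.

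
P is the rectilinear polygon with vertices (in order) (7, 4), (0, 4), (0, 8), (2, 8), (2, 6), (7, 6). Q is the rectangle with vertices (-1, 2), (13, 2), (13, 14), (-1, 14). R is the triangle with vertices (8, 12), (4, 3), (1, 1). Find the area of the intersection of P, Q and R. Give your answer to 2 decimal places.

The intersection is the polygon with vertices (5.333,6), (4.444,4), (2.909,4), (4.182,6).
By the shoelace formula its area is 2.69.

2.69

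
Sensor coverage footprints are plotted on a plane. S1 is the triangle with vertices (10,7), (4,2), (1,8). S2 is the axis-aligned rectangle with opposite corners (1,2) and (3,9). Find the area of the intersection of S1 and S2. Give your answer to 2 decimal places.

The intersection is the polygon with vertices (1,8), (3,7.778), (3,4).
By the shoelace formula its area is 3.78.

3.78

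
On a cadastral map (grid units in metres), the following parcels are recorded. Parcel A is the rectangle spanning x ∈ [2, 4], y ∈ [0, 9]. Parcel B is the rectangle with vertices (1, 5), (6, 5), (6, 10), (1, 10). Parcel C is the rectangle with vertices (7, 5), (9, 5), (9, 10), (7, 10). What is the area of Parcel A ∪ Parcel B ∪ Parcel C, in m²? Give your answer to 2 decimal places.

45.00

By inclusion–exclusion:
Individual areas: |Parcel A| = 18, |Parcel B| = 25, |Parcel C| = 10.
|Parcel A∩Parcel B|: x∈[2,4], y∈[5,9] → 2·4 = 8.
|Parcel A∩Parcel C| = 0 (no overlap).
|Parcel B∩Parcel C| = 0 (no overlap).
|Parcel A∩Parcel B∩Parcel C| = 0.
|Parcel A ∪ Parcel B ∪ Parcel C| = 53 − 8 + 0 = 45.00.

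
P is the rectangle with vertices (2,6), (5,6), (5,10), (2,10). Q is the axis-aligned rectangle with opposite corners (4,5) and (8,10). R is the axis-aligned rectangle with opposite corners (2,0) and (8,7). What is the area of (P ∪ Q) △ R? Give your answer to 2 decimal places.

|P ∪ Q| = 28.
|(P ∪ Q) ∩ R| = 10.
|(P ∪ Q) △ R| = 28 + 42 − 20 = 50.00.

50.00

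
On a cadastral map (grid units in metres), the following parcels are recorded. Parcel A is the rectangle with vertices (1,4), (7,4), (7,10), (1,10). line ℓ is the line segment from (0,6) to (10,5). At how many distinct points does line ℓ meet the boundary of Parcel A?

2

The segment meets the boundary at (7,5.3), (1,5.9).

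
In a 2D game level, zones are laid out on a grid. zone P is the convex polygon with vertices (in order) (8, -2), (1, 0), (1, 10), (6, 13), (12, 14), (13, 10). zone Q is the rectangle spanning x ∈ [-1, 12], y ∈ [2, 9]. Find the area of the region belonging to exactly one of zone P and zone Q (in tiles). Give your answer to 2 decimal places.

87.57

|zone P| = 137.5, |zone Q| = 91, |zone P∩zone Q| = 70.4667.
|zone P △ zone Q| = |zone P| + |zone Q| − 2·|zone P∩zone Q| = 137.5 + 91 − 140.9333 = 87.57.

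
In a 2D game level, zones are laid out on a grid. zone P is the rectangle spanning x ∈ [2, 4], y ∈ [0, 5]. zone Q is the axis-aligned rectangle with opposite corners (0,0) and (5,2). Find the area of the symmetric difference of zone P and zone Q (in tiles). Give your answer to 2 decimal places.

|zone P∩zone Q|: x∈[2,4], y∈[0,2] → 2·2 = 4.
|zone P △ zone Q| = |zone P| + |zone Q| − 2·|zone P∩zone Q| = 10 + 10 − 8 = 12.00.

12.00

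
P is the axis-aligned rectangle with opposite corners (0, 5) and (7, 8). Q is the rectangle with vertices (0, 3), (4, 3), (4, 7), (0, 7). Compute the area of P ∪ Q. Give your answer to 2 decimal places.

29.00

By inclusion–exclusion:
Individual areas: |P| = 21, |Q| = 16.
|P∩Q|: x∈[0,4], y∈[5,7] → 4·2 = 8.
|P ∪ Q| = 37 − 8 = 29.00.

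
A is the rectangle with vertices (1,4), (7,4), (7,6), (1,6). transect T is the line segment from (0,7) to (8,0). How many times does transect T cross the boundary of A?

The segment meets the boundary at (3.429,4), (1.143,6).

2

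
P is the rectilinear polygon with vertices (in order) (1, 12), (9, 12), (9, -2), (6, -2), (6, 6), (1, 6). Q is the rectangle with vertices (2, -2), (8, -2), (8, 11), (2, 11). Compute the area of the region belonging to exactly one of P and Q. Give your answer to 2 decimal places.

|P| = 72, |Q| = 78, |P∩Q| = 46.
|P △ Q| = |P| + |Q| − 2·|P∩Q| = 72 + 78 − 92 = 58.00.

58.00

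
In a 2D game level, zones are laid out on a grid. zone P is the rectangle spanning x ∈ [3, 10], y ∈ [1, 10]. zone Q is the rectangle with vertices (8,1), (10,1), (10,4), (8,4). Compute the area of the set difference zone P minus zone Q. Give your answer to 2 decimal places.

57.00

|zone P∩zone Q|: x∈[8,10], y∈[1,4] → 2·3 = 6.
|zone P| = 63.
|zone P ∖ zone Q| = |zone P| − |zone P∩zone Q| = 63 − 6 = 57.00.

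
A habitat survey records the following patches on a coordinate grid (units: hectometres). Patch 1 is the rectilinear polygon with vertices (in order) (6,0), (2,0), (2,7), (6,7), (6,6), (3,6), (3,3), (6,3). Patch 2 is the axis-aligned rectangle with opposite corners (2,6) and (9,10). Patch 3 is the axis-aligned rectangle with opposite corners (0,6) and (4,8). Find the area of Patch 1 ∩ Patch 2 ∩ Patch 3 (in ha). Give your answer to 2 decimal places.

2.00

The intersection is the polygon with vertices (4,7), (4,6), (3,6), (2,6), (2,7).
By the shoelace formula its area is 2.00.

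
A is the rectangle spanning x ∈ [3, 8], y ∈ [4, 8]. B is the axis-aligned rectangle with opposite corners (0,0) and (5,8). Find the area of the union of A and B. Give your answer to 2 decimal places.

52.00

By inclusion–exclusion:
Individual areas: |A| = 20, |B| = 40.
|A∩B|: x∈[3,5], y∈[4,8] → 2·4 = 8.
|A ∪ B| = 60 − 8 = 52.00.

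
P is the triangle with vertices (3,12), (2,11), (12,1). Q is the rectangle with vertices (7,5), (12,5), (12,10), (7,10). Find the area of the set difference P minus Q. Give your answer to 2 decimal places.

8.68

|P| = 10, |P∩Q| = 1.3232.
|P ∖ Q| = |P| − |P∩Q| = 10 − 1.3232 = 8.68.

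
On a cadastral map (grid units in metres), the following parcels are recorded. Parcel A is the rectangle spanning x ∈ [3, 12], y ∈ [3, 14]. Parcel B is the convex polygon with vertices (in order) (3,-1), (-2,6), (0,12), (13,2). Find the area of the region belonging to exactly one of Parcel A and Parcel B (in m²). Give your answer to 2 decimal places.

132.28

|Parcel A| = 99, |Parcel B| = 91.5, |Parcel A∩Parcel B| = 29.1115.
|Parcel A △ Parcel B| = |Parcel A| + |Parcel B| − 2·|Parcel A∩Parcel B| = 99 + 91.5 − 58.2231 = 132.28.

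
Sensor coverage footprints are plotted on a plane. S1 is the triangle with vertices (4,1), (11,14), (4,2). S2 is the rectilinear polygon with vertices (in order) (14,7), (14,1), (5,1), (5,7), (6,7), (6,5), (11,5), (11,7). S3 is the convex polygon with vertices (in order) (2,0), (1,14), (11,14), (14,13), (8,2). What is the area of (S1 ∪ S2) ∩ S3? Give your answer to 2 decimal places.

|S1 ∪ S2| = 46.6923.
|(S1 ∪ S2) ∩ S3| = 17.65.

17.65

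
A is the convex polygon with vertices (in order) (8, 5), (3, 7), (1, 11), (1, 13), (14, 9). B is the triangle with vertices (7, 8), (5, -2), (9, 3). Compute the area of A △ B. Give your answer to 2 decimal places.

|A| = 53, |B| = 15, |A∩B| = 2.2154.
|A △ B| = |A| + |B| − 2·|A∩B| = 53 + 15 − 4.4308 = 63.57.

63.57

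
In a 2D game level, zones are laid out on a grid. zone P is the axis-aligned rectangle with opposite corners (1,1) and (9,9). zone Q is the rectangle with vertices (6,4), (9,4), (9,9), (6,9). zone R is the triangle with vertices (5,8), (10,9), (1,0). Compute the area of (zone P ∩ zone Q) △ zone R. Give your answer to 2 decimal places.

21.00

|zone P ∩ zone Q| = 15.
|(zone P ∩ zone Q) ∩ zone R| = 6.
|(zone P ∩ zone Q) △ zone R| = 15 + 18 − 12 = 21.00.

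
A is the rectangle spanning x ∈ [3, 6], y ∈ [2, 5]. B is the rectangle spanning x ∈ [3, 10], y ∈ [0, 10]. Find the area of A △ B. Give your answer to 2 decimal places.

|A∩B|: x∈[3,6], y∈[2,5] → 3·3 = 9.
|A △ B| = |A| + |B| − 2·|A∩B| = 9 + 70 − 18 = 61.00.

61.00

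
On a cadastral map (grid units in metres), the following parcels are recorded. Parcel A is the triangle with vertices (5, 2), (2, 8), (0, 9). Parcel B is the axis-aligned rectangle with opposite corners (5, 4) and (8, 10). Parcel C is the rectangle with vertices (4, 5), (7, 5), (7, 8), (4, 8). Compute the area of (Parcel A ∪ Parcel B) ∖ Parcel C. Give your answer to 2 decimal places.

16.50

|Parcel A ∪ Parcel B| = 22.5.
|(Parcel A ∪ Parcel B) ∩ Parcel C| = 6.
|(Parcel A ∪ Parcel B) ∖ Parcel C| = 22.5 − 6 = 16.50.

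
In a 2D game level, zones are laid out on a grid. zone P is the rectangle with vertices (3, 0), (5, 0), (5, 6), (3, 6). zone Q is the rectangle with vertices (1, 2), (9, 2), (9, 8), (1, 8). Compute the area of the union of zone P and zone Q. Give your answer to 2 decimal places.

By inclusion–exclusion:
Individual areas: |zone P| = 12, |zone Q| = 48.
|zone P∩zone Q|: x∈[3,5], y∈[2,6] → 2·4 = 8.
|zone P ∪ zone Q| = 60 − 8 = 52.00.

52.00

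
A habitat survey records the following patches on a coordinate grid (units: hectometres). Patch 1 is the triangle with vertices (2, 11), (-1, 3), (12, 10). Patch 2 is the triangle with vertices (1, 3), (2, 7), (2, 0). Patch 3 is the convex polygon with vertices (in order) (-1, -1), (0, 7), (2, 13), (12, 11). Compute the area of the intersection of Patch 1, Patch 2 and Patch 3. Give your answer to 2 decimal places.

0.82

The intersection is the polygon with vertices (2,7), (2,4.615), (1.311,4.244).
By the shoelace formula its area is 0.82.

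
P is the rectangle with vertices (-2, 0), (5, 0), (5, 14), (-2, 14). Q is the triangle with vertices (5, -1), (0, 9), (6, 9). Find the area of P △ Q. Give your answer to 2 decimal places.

78.50

|P| = 98, |Q| = 30, |P∩Q| = 24.75.
|P △ Q| = |P| + |Q| − 2·|P∩Q| = 98 + 30 − 49.5 = 78.50.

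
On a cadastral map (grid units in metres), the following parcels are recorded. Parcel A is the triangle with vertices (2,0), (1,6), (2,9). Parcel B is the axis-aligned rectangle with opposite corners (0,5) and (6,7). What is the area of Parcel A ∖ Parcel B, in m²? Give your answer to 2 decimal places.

|Parcel A| = 4.5, |Parcel A∩Parcel B| = 1.75.
|Parcel A ∖ Parcel B| = |Parcel A| − |Parcel A∩Parcel B| = 4.5 − 1.75 = 2.75.

2.75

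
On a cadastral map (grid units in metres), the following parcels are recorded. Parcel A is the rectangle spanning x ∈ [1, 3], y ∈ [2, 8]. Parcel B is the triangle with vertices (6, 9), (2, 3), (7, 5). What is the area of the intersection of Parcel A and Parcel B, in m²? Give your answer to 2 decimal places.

The intersection is the polygon with vertices (3,3.4), (2,3), (3,4.5).
By the shoelace formula its area is 0.55.

0.55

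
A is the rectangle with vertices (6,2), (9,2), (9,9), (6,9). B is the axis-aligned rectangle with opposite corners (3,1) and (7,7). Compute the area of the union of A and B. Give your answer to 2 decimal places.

40.00

By inclusion–exclusion:
Individual areas: |A| = 21, |B| = 24.
|A∩B|: x∈[6,7], y∈[2,7] → 1·5 = 5.
|A ∪ B| = 45 − 5 = 40.00.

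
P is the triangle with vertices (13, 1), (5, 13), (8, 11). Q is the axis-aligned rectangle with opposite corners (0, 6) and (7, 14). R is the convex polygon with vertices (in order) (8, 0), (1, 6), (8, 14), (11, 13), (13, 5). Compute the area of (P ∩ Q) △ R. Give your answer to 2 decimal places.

94.36

|P ∩ Q| = 1.6667.
|(P ∩ Q) ∩ R| = 1.1528.
|(P ∩ Q) △ R| = 1.6667 + 95 − 2.3056 = 94.36.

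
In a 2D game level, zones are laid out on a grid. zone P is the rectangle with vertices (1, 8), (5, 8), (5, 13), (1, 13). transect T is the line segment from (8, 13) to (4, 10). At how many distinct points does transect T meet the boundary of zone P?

The segment meets the boundary at (5,10.75).

1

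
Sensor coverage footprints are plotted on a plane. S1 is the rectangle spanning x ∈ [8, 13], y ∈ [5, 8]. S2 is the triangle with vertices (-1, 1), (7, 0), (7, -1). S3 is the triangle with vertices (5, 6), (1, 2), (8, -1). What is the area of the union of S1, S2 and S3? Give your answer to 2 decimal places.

38.46

By inclusion–exclusion:
Individual areas: |S1| = 15, |S2| = 4, |S3| = 20.
|S1∩S2| = 0.
|S1∩S3| = 0.
|S2∩S3| = 0.5378.
|S1∩S2∩S3| = 0.
|S1 ∪ S2 ∪ S3| = 39 − 0.5378 + 0 = 38.46.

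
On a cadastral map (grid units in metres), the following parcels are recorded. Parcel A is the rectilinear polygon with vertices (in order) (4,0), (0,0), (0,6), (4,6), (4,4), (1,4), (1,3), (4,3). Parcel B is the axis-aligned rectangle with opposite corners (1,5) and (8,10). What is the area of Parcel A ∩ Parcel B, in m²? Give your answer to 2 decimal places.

The intersection is the polygon with vertices (4,6), (4,5), (1,5), (1,6).
By the shoelace formula its area is 3.00.

3.00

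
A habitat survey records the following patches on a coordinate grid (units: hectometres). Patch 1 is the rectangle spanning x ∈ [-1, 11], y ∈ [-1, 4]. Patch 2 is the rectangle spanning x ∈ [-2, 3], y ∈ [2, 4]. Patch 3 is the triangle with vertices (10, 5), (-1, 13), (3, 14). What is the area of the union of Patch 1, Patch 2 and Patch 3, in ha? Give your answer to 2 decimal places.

83.50

By inclusion–exclusion:
Individual areas: |Patch 1| = 60, |Patch 2| = 10, |Patch 3| = 21.5.
|Patch 1∩Patch 2|: x∈[-1,3], y∈[2,4] → 4·2 = 8.
|Patch 1∩Patch 3| = 0.
|Patch 2∩Patch 3| = 0.
|Patch 1∩Patch 2∩Patch 3| = 0.
|Patch 1 ∪ Patch 2 ∪ Patch 3| = 91.5 − 8 + 0 = 83.50.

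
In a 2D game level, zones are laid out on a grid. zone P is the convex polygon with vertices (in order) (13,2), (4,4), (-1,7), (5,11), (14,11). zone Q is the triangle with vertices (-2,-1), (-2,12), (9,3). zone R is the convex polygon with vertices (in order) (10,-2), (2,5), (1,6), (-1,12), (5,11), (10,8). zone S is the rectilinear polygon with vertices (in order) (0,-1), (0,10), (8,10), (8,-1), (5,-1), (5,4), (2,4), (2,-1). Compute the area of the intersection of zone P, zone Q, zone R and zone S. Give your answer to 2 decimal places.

17.94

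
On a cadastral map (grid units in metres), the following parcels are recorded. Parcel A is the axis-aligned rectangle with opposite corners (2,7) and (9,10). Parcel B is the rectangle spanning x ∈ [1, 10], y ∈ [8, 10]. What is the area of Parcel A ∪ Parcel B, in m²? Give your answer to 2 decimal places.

By inclusion–exclusion:
Individual areas: |Parcel A| = 21, |Parcel B| = 18.
|Parcel A∩Parcel B|: x∈[2,9], y∈[8,10] → 7·2 = 14.
|Parcel A ∪ Parcel B| = 39 − 14 = 25.00.

25.00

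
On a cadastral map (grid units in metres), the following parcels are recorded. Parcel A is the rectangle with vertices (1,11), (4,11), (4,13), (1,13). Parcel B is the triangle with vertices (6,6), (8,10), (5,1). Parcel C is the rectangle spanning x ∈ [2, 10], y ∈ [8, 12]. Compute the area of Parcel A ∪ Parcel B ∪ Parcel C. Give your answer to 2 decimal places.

38.67

By inclusion–exclusion:
Individual areas: |Parcel A| = 6, |Parcel B| = 3, |Parcel C| = 32.
|Parcel A∩Parcel B| = 0.
|Parcel A∩Parcel C|: x∈[2,4], y∈[11,12] → 2·1 = 2.
|Parcel B∩Parcel C| = 0.3333.
|Parcel A∩Parcel B∩Parcel C| = 0.
|Parcel A ∪ Parcel B ∪ Parcel C| = 41 − 2.3333 + 0 = 38.67.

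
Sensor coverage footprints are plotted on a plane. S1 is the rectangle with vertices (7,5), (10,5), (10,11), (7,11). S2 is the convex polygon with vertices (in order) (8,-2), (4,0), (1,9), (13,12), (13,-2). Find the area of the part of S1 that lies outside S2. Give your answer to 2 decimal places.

|S1| = 18, |S1∩S2| = 17.5.
|S1 ∖ S2| = |S1| − |S1∩S2| = 18 − 17.5 = 0.50.

0.50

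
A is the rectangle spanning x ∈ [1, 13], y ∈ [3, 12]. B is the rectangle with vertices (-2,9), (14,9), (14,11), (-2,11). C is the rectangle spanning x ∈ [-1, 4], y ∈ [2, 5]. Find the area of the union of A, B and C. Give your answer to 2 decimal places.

125.00

By inclusion–exclusion:
Individual areas: |A| = 108, |B| = 32, |C| = 15.
|A∩B|: x∈[1,13], y∈[9,11] → 12·2 = 24.
|A∩C|: x∈[1,4], y∈[3,5] → 3·2 = 6.
|B∩C| = 0 (no overlap).
|A∩B∩C| = 0.
|A ∪ B ∪ C| = 155 − 30 + 0 = 125.00.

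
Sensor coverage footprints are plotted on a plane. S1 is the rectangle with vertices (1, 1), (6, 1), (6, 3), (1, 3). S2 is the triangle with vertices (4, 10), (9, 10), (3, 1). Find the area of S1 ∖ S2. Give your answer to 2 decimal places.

|S1| = 10, |S1∩S2| = 1.1111.
|S1 ∖ S2| = |S1| − |S1∩S2| = 10 − 1.1111 = 8.89.

8.89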